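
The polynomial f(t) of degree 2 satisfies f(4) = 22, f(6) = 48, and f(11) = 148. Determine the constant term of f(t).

Write f(t) = at^2 + bt + c. Substituting each data point gives a linear system:
  16a + 4b + c = 22
  36a + 6b + c = 48
  121a + 11b + c = 148
Solving the system yields a = 1, b = 3, c = -6.
So f(t) = t^2 + 3t - 6.
The constant term is -6.

-6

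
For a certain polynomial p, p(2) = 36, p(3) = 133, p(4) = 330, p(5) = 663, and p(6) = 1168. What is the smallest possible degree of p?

3

Forward differences of the values at u = 2, 3, 4, 5, 6:
  p  : 36  133  330  663  1168
  Δ  : 97  197  333  505
  Δ^2: 100  136  172
  Δ^3: 36  36
  Δ^4: 0
The third differences are constant (36) and nonzero, while all higher differences vanish, so the minimal degree is 3.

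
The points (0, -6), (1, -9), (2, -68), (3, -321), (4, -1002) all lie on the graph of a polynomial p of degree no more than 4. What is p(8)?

-16046

Using the Lagrange interpolation formula with nodes 0, 1, 2, 3, 4:
  L_0(u) = (u - 1)(u - 2)(u - 3)(u - 4) / 24
  L_1(u) = u(u - 2)(u - 3)(u - 4) / -6
  L_2(u) = u(u - 1)(u - 3)(u - 4) / 4
  L_3(u) = u(u - 1)(u - 2)(u - 4) / -6
  L_4(u) = u(u - 1)(u - 2)(u - 3) / 24
Then p(u) = -6·L_0(u) - 9·L_1(u) - 68·L_2(u) - 321·L_3(u) - 1002·L_4(u).
Expanding and collecting terms gives p(u) = -4u⁴ + u³ - 3u² + 3u - 6.
Evaluating at u = 8: p(8) = -16046.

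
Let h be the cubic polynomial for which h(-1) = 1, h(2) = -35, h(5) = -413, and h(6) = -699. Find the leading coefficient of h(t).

Write h(t) = at^3 + bt^2 + ct + d. Substituting each data point gives a linear system:
  -a + b - c + d = 1
  8a + 4b + 2c + d = -35
  125a + 25b + 5c + d = -413
  216a + 36b + 6c + d = -699
Solving the system yields a = -3, b = -1, c = -2, d = -3.
So h(t) = -3t^3 - t^2 - 2t - 3.
The leading coefficient is -3.

-3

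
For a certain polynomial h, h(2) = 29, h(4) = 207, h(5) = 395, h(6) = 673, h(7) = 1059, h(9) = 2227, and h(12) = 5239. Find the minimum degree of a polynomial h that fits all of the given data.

3

Divided differences on the nodes 2, 4, 5, 6, 7, 9, 12:
  order 0: 29  207  395  673  1059  2227  5239
  order 1: 89  188  278  386  584  1004
  order 2: 33  45  54  66  84
  order 3: 3  3  3  3
  order 4: 0  0  0
  order 5: 0  0
  order 6: 0
The order-3 divided differences are all 3 (nonzero) and every higher order vanishes, so the data lies on a polynomial of degree exactly 3.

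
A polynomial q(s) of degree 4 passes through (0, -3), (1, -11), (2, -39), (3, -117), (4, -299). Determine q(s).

q(s) = -s^4 + s^3 - 6s^2 - 2s - 3

Write q(s) = as^4 + bs^3 + cs^2 + ds + e. Substituting each data point gives a linear system:
  e = -3
  a + b + c + d + e = -11
  16a + 8b + 4c + 2d + e = -39
  81a + 27b + 9c + 3d + e = -117
  256a + 64b + 16c + 4d + e = -299
Solving the system yields a = -1, b = 1, c = -6, d = -2, e = -3.
So q(s) = -s⁴ + s³ - 6s² - 2s - 3.
Check: q(1) = -11. ✓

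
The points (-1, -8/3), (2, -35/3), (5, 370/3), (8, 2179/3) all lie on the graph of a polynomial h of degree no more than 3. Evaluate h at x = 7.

Using the Lagrange interpolation formula with nodes -1, 2, 5, 8:
  L_0(x) = (x - 2)(x - 5)(x - 8) / -162
  L_1(x) = (x + 1)(x - 5)(x - 8) / 54
  L_2(x) = (x + 1)(x - 2)(x - 8) / -54
  L_3(x) = (x + 1)(x - 2)(x - 5) / 162
Then h(x) = -8/3·L_0(x) - 35/3·L_1(x) + 370/3·L_2(x) + 2179/3·L_3(x).
Expanding and collecting terms gives h(x) = 2x³ - 4x² - 5x - 5/3.
Evaluating at x = 7: h(7) = 1360/3.

1360/3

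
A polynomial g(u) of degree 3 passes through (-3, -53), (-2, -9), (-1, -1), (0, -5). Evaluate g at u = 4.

Forward differences of the values at u = -3, -2, -1, 0:
  g  : -53  -9  -1  -5
  Δ  : 44  8  -4
  Δ^2: -36  -12
  Δ^3: 24
The third differences are constant, confirming degree 3.
Interpolating (Newton forward form) and evaluating at u = 4 gives g(4) = 339.

339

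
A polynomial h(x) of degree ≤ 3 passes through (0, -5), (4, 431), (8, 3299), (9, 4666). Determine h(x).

Using the Lagrange interpolation formula with nodes 0, 4, 8, 9:
  L_0(x) = (x - 4)(x - 8)(x - 9) / -288
  L_1(x) = x(x - 8)(x - 9) / 80
  L_2(x) = x(x - 4)(x - 9) / -32
  L_3(x) = x(x - 4)(x - 8) / 45
Then h(x) = -5·L_0(x) + 431·L_1(x) + 3299·L_2(x) + 4666·L_3(x).
Expanding and collecting terms gives h(x) = 6x³ + 4x² - 3x - 5.
Check: h(8) = 3299. ✓

h(x) = 6x^3 + 4x^2 - 3x - 5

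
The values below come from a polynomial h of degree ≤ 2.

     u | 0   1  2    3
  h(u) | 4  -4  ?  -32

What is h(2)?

-16

The 3 known points determine the degree-2 polynomial uniquely.
Write h(u) = au^2 + bu + c. Substituting each data point gives a linear system:
  c = 4
  a + b + c = -4
  9a + 3b + c = -32
Solving the system yields a = -2, b = -6, c = 4.
So h(u) = -2u^2 - 6u + 4.
Then h(2) = -16.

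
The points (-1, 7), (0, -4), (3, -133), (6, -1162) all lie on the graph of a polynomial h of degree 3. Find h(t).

Using the Lagrange interpolation formula with nodes -1, 0, 3, 6:
  L_0(t) = t(t - 3)(t - 6) / -28
  L_1(t) = (t + 1)(t - 3)(t - 6) / 18
  L_2(t) = (t + 1)t(t - 6) / -36
  L_3(t) = (t + 1)t(t - 3) / 126
Then h(t) = 7·L_0(t) - 4·L_1(t) - 133·L_2(t) - 1162·L_3(t).
Expanding and collecting terms gives h(t) = -6t^3 + 4t^2 - t - 4.
Check: h(3) = -133. ✓

h(t) = -6t^3 + 4t^2 - t - 4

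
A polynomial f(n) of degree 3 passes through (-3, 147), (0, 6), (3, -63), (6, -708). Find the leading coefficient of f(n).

Write f(n) = an^3 + bn^2 + cn + d. Substituting each data point gives a linear system:
  -27a + 9b - 3c + d = 147
  d = 6
  27a + 9b + 3c + d = -63
  216a + 36b + 6c + d = -708
Solving the system yields a = -4, b = 4, c = 1, d = 6.
So f(n) = -4n³ + 4n² + n + 6.
The leading coefficient is -4.

-4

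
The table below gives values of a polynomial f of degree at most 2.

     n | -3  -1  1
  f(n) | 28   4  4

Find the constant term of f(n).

Write f(n) = an^2 + bn + c. Substituting each data point gives a linear system:
  9a - 3b + c = 28
  a - b + c = 4
  a + b + c = 4
Solving the system yields a = 3, b = 0, c = 1.
So f(n) = 3n^2 + 1.
The constant term is 1.

1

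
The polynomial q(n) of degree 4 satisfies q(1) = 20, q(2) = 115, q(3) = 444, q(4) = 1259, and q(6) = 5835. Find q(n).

q(n) = 4n^4 + 2n^3 + 5n^2 + 6n + 3

Write q(n) = an^4 + bn^3 + cn^2 + dn + e. Substituting each data point gives a linear system:
  a + b + c + d + e = 20
  16a + 8b + 4c + 2d + e = 115
  81a + 27b + 9c + 3d + e = 444
  256a + 64b + 16c + 4d + e = 1259
  1296a + 216b + 36c + 6d + e = 5835
Solving the system yields a = 4, b = 2, c = 5, d = 6, e = 3.
So q(n) = 4n^4 + 2n^3 + 5n^2 + 6n + 3.
Check: q(3) = 444. ✓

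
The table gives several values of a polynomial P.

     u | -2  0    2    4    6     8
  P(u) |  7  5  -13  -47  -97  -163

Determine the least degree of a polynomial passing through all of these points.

2

Forward differences of the values at u = -2, 0, 2, 4, 6, 8:
  P  : 7  5  -13  -47  -97  -163
  Δ  : -2  -18  -34  -50  -66
  Δ^2: -16  -16  -16  -16
  Δ^3: 0  0  0
  Δ^4: 0  0
  Δ^5: 0
The second differences are constant (-16) and nonzero, while all higher differences vanish, so the minimal degree is 2.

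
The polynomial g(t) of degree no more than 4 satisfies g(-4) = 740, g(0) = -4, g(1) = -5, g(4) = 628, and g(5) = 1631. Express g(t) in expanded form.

g(t) = 3t^4 - t^3 - 5t^2 + 2t - 4

Using the Lagrange interpolation formula with nodes -4, 0, 1, 4, 5:
  L_0(t) = t(t - 1)(t - 4)(t - 5) / 1440
  L_1(t) = (t + 4)(t - 1)(t - 4)(t - 5) / -80
  L_2(t) = (t + 4)t(t - 4)(t - 5) / 60
  L_3(t) = (t + 4)t(t - 1)(t - 5) / -96
  L_4(t) = (t + 4)t(t - 1)(t - 4) / 180
Then g(t) = 740·L_0(t) - 4·L_1(t) - 5·L_2(t) + 628·L_3(t) + 1631·L_4(t).
Expanding and collecting terms gives g(t) = 3t^4 - t^3 - 5t^2 + 2t - 4.
Check: g(1) = -5. ✓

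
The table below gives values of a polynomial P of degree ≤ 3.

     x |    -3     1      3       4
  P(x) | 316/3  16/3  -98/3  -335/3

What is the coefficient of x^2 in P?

4

Write P(x) = ax^3 + bx^2 + cx + d. Substituting each data point gives a linear system:
  -27a + 9b - 3c + d = 316/3
  a + b + c + d = 16/3
  27a + 9b + 3c + d = -98/3
  64a + 16b + 4c + d = -335/3
Solving the system yields a = -3, b = 4, c = 4, d = 1/3.
So P(x) = -3x³ + 4x² + 4x + 1/3.
The coefficient of x^2 is 4.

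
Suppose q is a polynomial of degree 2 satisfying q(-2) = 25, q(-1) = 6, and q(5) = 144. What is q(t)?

q(t) = 6t^2 - t - 1

Using the Lagrange interpolation formula with nodes -2, -1, 5:
  L_0(t) = (t + 1)(t - 5) / 7
  L_1(t) = (t + 2)(t - 5) / -6
  L_2(t) = (t + 2)(t + 1) / 42
Then q(t) = 25·L_0(t) + 6·L_1(t) + 144·L_2(t).
Expanding and collecting terms gives q(t) = 6t² - t - 1.
Check: q(-1) = 6. ✓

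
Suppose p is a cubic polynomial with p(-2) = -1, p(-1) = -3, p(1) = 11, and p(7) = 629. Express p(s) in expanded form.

Write p(s) = as^3 + bs^2 + cs + d. Substituting each data point gives a linear system:
  -8a + 4b - 2c + d = -1
  -a + b - c + d = -3
  a + b + c + d = 11
  343a + 49b + 7c + d = 629
Solving the system yields a = 1, b = 5, c = 6, d = -1.
So p(s) = s^3 + 5s^2 + 6s - 1.
Check: p(-1) = -3. ✓

p(s) = s^3 + 5s^2 + 6s - 1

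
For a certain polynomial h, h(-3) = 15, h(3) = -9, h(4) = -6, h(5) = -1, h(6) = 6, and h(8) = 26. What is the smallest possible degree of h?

Divided differences on the nodes -3, 3, 4, 5, 6, 8:
  order 0: 15  -9  -6  -1  6  26
  order 1: -4  3  5  7  10
  order 2: 1  1  1  1
  order 3: 0  0  0
  order 4: 0  0
  order 5: 0
The order-2 divided differences are all 1 (nonzero) and every higher order vanishes, so the data lies on a polynomial of degree exactly 2.

2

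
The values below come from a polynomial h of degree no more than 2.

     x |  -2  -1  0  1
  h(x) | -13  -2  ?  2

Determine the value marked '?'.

3

On equispaced nodes a degree-2 polynomial has vanishing third forward difference, so
  - h(-2) + 3·h(-1) - 3·h(0) + h(1) = 0.
Substituting the known values and solving for h(0):
  -3·h(0) = -9
  h(0) = 3.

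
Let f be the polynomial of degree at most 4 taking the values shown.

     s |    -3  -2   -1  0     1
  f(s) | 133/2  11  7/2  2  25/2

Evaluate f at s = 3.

Forward differences of the values at s = -3, -2, -1, 0, 1:
  f  : 133/2  11  7/2  2  25/2
  Δ  : -111/2  -15/2  -3/2  21/2
  Δ^2: 48  6  12
  Δ^3: -42  6
  Δ^4: 48
The fourth differences are constant, confirming degree 4.
Interpolating (Newton forward form) and evaluating at s = 3 gives f(3) = 667/2.

667/2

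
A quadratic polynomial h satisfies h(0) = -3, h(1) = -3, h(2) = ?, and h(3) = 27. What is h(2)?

On equispaced nodes a degree-2 polynomial has vanishing third forward difference, so
  - h(0) + 3·h(1) - 3·h(2) + h(3) = 0.
Substituting the known values and solving for h(2):
  -3·h(2) = -21
  h(2) = 7.

7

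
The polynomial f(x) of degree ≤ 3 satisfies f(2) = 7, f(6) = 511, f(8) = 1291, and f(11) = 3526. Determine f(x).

Write f(x) = ax^3 + bx^2 + cx + d. Substituting each data point gives a linear system:
  8a + 4b + 2c + d = 7
  216a + 36b + 6c + d = 511
  512a + 64b + 8c + d = 1291
  1331a + 121b + 11c + d = 3526
Solving the system yields a = 3, b = -4, c = 2, d = -5.
So f(x) = 3x³ - 4x² + 2x - 5.
Check: f(6) = 511. ✓

f(x) = 3x^3 - 4x^2 + 2x - 5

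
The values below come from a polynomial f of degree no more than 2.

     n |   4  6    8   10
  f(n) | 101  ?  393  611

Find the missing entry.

223

The 3 known points determine the degree-2 polynomial uniquely.
Write f(n) = an^2 + bn + c. Substituting each data point gives a linear system:
  16a + 4b + c = 101
  64a + 8b + c = 393
  100a + 10b + c = 611
Solving the system yields a = 6, b = 1, c = 1.
So f(n) = 6n² + n + 1.
Then f(6) = 223.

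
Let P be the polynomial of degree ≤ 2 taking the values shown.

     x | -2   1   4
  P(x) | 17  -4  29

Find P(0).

Forward differences of the values at x = -2, 1, 4:
  P  : 17  -4  29
  Δ  : -21  33
  Δ^2: 54
The second differences are constant, confirming degree 2.
Interpolating (Newton forward form) and evaluating at x = 0 gives P(0) = -3.

-3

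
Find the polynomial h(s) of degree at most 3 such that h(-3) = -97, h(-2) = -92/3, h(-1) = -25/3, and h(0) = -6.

Write h(s) = as^3 + bs^2 + cs + d. Substituting each data point gives a linear system:
  -27a + 9b - 3c + d = -97
  -8a + 4b - 2c + d = -92/3
  -a + b - c + d = -25/3
  d = -6
Solving the system yields a = 4, b = 2, c = 1/3, d = -6.
So h(s) = 4s^3 + 2s^2 + (1/3)s - 6.
Check: h(0) = -6. ✓

h(s) = 4s^3 + 2s^2 + (1/3)s - 6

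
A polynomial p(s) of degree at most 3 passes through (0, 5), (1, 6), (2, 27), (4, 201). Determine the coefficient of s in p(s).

Write p(s) = as^3 + bs^2 + cs + d. Substituting each data point gives a linear system:
  d = 5
  a + b + c + d = 6
  8a + 4b + 2c + d = 27
  64a + 16b + 4c + d = 201
Solving the system yields a = 3, b = 1, c = -3, d = 5.
So p(s) = 3s^3 + s^2 - 3s + 5.
The coefficient of s is -3.

-3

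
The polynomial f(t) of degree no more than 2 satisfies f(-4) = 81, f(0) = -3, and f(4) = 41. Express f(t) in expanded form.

Write f(t) = at^2 + bt + c. Substituting each data point gives a linear system:
  16a - 4b + c = 81
  c = -3
  16a + 4b + c = 41
Solving the system yields a = 4, b = -5, c = -3.
So f(t) = 4t² - 5t - 3.
Check: f(0) = -3. ✓

f(t) = 4t^2 - 5t - 3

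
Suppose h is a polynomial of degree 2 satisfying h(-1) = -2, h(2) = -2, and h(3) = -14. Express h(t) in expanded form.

Write h(t) = at^2 + bt + c. Substituting each data point gives a linear system:
  a - b + c = -2
  4a + 2b + c = -2
  9a + 3b + c = -14
Solving the system yields a = -3, b = 3, c = 4.
So h(t) = -3t^2 + 3t + 4.
Check: h(-1) = -2. ✓

h(t) = -3t^2 + 3t + 4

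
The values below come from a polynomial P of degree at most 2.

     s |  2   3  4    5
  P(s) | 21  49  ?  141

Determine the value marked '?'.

The 3 known points determine the degree-2 polynomial uniquely.
Write P(s) = as^2 + bs + c. Substituting each data point gives a linear system:
  4a + 2b + c = 21
  9a + 3b + c = 49
  25a + 5b + c = 141
Solving the system yields a = 6, b = -2, c = 1.
So P(s) = 6s² - 2s + 1.
Then P(4) = 89.

89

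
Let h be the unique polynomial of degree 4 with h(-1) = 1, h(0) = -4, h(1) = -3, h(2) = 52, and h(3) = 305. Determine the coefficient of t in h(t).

Write h(t) = at^4 + bt^3 + ct^2 + dt + e. Substituting each data point gives a linear system:
  a - b + c - d + e = 1
  e = -4
  a + b + c + d + e = -3
  16a + 8b + 4c + 2d + e = 52
  81a + 27b + 9c + 3d + e = 305
Solving the system yields a = 4, b = 0, c = -1, d = -2, e = -4.
So h(t) = 4t⁴ - t² - 2t - 4.
The coefficient of t is -2.

-2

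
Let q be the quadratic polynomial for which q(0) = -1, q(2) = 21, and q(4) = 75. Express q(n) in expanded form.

q(n) = 4n^2 + 3n - 1

Write q(n) = an^2 + bn + c. Substituting each data point gives a linear system:
  c = -1
  4a + 2b + c = 21
  16a + 4b + c = 75
Solving the system yields a = 4, b = 3, c = -1.
So q(n) = 4n^2 + 3n - 1.
Check: q(2) = 21. ✓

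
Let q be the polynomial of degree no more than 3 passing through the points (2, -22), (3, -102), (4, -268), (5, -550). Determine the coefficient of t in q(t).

5

Write q(t) = at^3 + bt^2 + ct + d. Substituting each data point gives a linear system:
  8a + 4b + 2c + d = -22
  27a + 9b + 3c + d = -102
  64a + 16b + 4c + d = -268
  125a + 25b + 5c + d = -550
Solving the system yields a = -5, b = 2, c = 5, d = 0.
So q(t) = -5t^3 + 2t^2 + 5t.
The coefficient of t is 5.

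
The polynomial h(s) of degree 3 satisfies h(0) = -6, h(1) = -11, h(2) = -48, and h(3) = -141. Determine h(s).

Write h(s) = as^3 + bs^2 + cs + d. Substituting each data point gives a linear system:
  d = -6
  a + b + c + d = -11
  8a + 4b + 2c + d = -48
  27a + 9b + 3c + d = -141
Solving the system yields a = -4, b = -4, c = 3, d = -6.
So h(s) = -4s^3 - 4s^2 + 3s - 6.
Check: h(0) = -6. ✓

h(s) = -4s^3 - 4s^2 + 3s - 6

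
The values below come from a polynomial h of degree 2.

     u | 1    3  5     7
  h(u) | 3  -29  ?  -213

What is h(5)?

The 3 known points determine the degree-2 polynomial uniquely.
Write h(u) = au^2 + bu + c. Substituting each data point gives a linear system:
  a + b + c = 3
  9a + 3b + c = -29
  49a + 7b + c = -213
Solving the system yields a = -5, b = 4, c = 4.
So h(u) = -5u² + 4u + 4.
Then h(5) = -101.

-101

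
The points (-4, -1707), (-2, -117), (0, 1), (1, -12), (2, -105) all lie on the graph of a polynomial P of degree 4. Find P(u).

Write P(u) = au^4 + bu^3 + cu^2 + du + e. Substituting each data point gives a linear system:
  256a - 64b + 16c - 4d + e = -1707
  16a - 8b + 4c - 2d + e = -117
  e = 1
  a + b + c + d + e = -12
  16a + 8b + 4c + 2d + e = -105
Solving the system yields a = -6, b = 2, c = -4, d = -5, e = 1.
So P(u) = -6u^4 + 2u^3 - 4u^2 - 5u + 1.
Check: P(-4) = -1707. ✓

P(u) = -6u^4 + 2u^3 - 4u^2 - 5u + 1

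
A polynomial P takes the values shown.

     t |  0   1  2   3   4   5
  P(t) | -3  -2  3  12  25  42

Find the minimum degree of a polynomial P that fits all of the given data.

Forward differences of the values at t = 0, 1, 2, 3, 4, 5:
  P  : -3  -2  3  12  25  42
  Δ  : 1  5  9  13  17
  Δ^2: 4  4  4  4
  Δ^3: 0  0  0
  Δ^4: 0  0
  Δ^5: 0
The second differences are constant (4) and nonzero, while all higher differences vanish, so the minimal degree is 2.

2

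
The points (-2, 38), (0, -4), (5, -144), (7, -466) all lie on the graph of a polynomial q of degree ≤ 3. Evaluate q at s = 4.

Using the Lagrange interpolation formula with nodes -2, 0, 5, 7:
  L_0(s) = s(s - 5)(s - 7) / -126
  L_1(s) = (s + 2)(s - 5)(s - 7) / 70
  L_2(s) = (s + 2)s(s - 7) / -70
  L_3(s) = (s + 2)s(s - 5) / 126
Then q(s) = 38·L_0(s) - 4·L_1(s) - 144·L_2(s) - 466·L_3(s).
Expanding and collecting terms gives q(s) = -2s³ + 5s² - 3s - 4.
Evaluating at s = 4: q(4) = -64.

-64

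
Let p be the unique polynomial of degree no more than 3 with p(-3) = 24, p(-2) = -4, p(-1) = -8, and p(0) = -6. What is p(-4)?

Using the Lagrange interpolation formula with nodes -3, -2, -1, 0:
  L_0(x) = (x + 2)(x + 1)x / -6
  L_1(x) = (x + 3)(x + 1)x / 2
  L_2(x) = (x + 3)(x + 2)x / -2
  L_3(x) = (x + 3)(x + 2)(x + 1) / 6
Then p(x) = 24·L_0(x) - 4·L_1(x) - 8·L_2(x) - 6·L_3(x).
Expanding and collecting terms gives p(x) = -3x³ - 6x² - x - 6.
Evaluating at x = -4: p(-4) = 94.

94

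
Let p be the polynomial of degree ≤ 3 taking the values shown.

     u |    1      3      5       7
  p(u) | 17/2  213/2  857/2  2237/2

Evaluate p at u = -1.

Write p(u) = au^3 + bu^2 + cu + d. Substituting each data point gives a linear system:
  a + b + c + d = 17/2
  27a + 9b + 3c + d = 213/2
  125a + 25b + 5c + d = 857/2
  343a + 49b + 7c + d = 2237/2
Solving the system yields a = 3, b = 1, c = 6, d = -3/2.
So p(u) = 3u³ + u² + 6u - 3/2.
Then p(-1) = -19/2.

-19/2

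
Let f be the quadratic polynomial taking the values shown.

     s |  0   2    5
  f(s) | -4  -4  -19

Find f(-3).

Write f(s) = as^2 + bs + c. Substituting each data point gives a linear system:
  c = -4
  4a + 2b + c = -4
  25a + 5b + c = -19
Solving the system yields a = -1, b = 2, c = -4.
So f(s) = -s² + 2s - 4.
Then f(-3) = -19.

-19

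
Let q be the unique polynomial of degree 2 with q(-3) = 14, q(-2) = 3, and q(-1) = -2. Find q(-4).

Write q(t) = at^2 + bt + c. Substituting each data point gives a linear system:
  9a - 3b + c = 14
  4a - 2b + c = 3
  a - b + c = -2
Solving the system yields a = 3, b = 4, c = -1.
So q(t) = 3t² + 4t - 1.
Then q(-4) = 31.

31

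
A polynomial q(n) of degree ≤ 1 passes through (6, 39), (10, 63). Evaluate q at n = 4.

Using the Lagrange interpolation formula with nodes 6, 10:
  L_0(n) = (n - 10) / -4
  L_1(n) = (n - 6) / 4
Then q(n) = 39·L_0(n) + 63·L_1(n).
Expanding and collecting terms gives q(n) = 6n + 3.
Evaluating at n = 4: q(4) = 27.

27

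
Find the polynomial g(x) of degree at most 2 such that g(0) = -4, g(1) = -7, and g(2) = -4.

g(x) = 3x^2 - 6x - 4

Using the Lagrange interpolation formula with nodes 0, 1, 2:
  L_0(x) = (x - 1)(x - 2) / 2
  L_1(x) = x(x - 2) / -1
  L_2(x) = x(x - 1) / 2
Then g(x) = -4·L_0(x) - 7·L_1(x) - 4·L_2(x).
Expanding and collecting terms gives g(x) = 3x² - 6x - 4.
Check: g(2) = -4. ✓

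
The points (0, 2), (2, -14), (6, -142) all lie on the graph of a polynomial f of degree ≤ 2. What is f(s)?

Using the Lagrange interpolation formula with nodes 0, 2, 6:
  L_0(s) = (s - 2)(s - 6) / 12
  L_1(s) = s(s - 6) / -8
  L_2(s) = s(s - 2) / 24
Then f(s) = 2·L_0(s) - 14·L_1(s) - 142·L_2(s).
Expanding and collecting terms gives f(s) = -4s^2 + 2.
Check: f(2) = -14. ✓

f(s) = -4s^2 + 2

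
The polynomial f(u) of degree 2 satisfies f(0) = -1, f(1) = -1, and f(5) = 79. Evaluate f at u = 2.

7

Write f(u) = au^2 + bu + c. Substituting each data point gives a linear system:
  c = -1
  a + b + c = -1
  25a + 5b + c = 79
Solving the system yields a = 4, b = -4, c = -1.
So f(u) = 4u^2 - 4u - 1.
Then f(2) = 7.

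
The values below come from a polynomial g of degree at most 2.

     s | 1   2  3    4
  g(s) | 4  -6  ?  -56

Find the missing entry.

-26

On equispaced nodes a degree-2 polynomial has vanishing third forward difference, so
  - g(1) + 3·g(2) - 3·g(3) + g(4) = 0.
Substituting the known values and solving for g(3):
  -3·g(3) = 78
  g(3) = -26.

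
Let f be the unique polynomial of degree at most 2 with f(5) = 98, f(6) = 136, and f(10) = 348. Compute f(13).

Write f(n) = an^2 + bn + c. Substituting each data point gives a linear system:
  25a + 5b + c = 98
  36a + 6b + c = 136
  100a + 10b + c = 348
Solving the system yields a = 3, b = 5, c = -2.
So f(n) = 3n² + 5n - 2.
Then f(13) = 570.

570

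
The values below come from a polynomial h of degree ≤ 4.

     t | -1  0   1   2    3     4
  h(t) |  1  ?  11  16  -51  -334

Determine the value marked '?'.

The 5 known points determine the degree-4 polynomial uniquely.
Write h(t) = at^4 + bt^3 + ct^2 + dt + e. Substituting each data point gives a linear system:
  a - b + c - d + e = 1
  a + b + c + d + e = 11
  16a + 8b + 4c + 2d + e = 16
  81a + 27b + 9c + 3d + e = -51
  256a + 64b + 16c + 4d + e = -334
Solving the system yields a = -3, b = 6, c = 3, d = -1, e = 6.
So h(t) = -3t^4 + 6t^3 + 3t^2 - t + 6.
Then h(0) = 6.

6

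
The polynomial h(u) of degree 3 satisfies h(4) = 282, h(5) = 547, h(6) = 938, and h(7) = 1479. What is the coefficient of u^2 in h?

3

Write h(u) = au^3 + bu^2 + cu + d. Substituting each data point gives a linear system:
  64a + 16b + 4c + d = 282
  125a + 25b + 5c + d = 547
  216a + 36b + 6c + d = 938
  343a + 49b + 7c + d = 1479
Solving the system yields a = 4, b = 3, c = -6, d = 2.
So h(u) = 4u^3 + 3u^2 - 6u + 2.
The coefficient of u^2 is 3.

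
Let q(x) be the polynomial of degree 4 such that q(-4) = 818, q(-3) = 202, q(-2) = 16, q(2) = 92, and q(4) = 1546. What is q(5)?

Using the Lagrange interpolation formula with nodes -4, -3, -2, 2, 4:
  L_0(x) = (x + 3)(x + 2)(x - 2)(x - 4) / 96
  L_1(x) = (x + 4)(x + 2)(x - 2)(x - 4) / -35
  L_2(x) = (x + 4)(x + 3)(x - 2)(x - 4) / 48
  L_3(x) = (x + 4)(x + 3)(x + 2)(x - 4) / -240
  L_4(x) = (x + 4)(x + 3)(x + 2)(x - 2) / 672
Then q(x) = 818·L_0(x) + 202·L_1(x) + 16·L_2(x) + 92·L_3(x) + 1546·L_4(x).
Expanding and collecting terms gives q(x) = 5x⁴ + 6x³ - 6x² - 5x - 2.
Evaluating at x = 5: q(5) = 3698.

3698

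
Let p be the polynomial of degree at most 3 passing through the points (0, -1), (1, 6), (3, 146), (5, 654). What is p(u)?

Using the Lagrange interpolation formula with nodes 0, 1, 3, 5:
  L_0(u) = (u - 1)(u - 3)(u - 5) / -15
  L_1(u) = u(u - 3)(u - 5) / 8
  L_2(u) = u(u - 1)(u - 5) / -12
  L_3(u) = u(u - 1)(u - 3) / 40
Then p(u) = -1·L_0(u) + 6·L_1(u) + 146·L_2(u) + 654·L_3(u).
Expanding and collecting terms gives p(u) = 5u^3 + u^2 + u - 1.
Check: p(3) = 146. ✓

p(u) = 5u^3 + u^2 + u - 1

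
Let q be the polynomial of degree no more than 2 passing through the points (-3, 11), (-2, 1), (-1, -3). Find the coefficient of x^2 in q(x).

Write q(x) = ax^2 + bx + c. Substituting each data point gives a linear system:
  9a - 3b + c = 11
  4a - 2b + c = 1
  a - b + c = -3
Solving the system yields a = 3, b = 5, c = -1.
So q(x) = 3x^2 + 5x - 1.
The leading coefficient is 3.

3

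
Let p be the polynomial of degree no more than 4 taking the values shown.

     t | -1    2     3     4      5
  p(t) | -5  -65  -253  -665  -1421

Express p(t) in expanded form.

Write p(t) = at^4 + bt^3 + ct^2 + dt + e. Substituting each data point gives a linear system:
  a - b + c - d + e = -5
  16a + 8b + 4c + 2d + e = -65
  81a + 27b + 9c + 3d + e = -253
  256a + 64b + 16c + 4d + e = -665
  625a + 125b + 25c + 5d + e = -1421
Solving the system yields a = -1, b = -6, c = -3, d = 6, e = -1.
So p(t) = -t^4 - 6t^3 - 3t^2 + 6t - 1.
Check: p(2) = -65. ✓

p(t) = -t^4 - 6t^3 - 3t^2 + 6t - 1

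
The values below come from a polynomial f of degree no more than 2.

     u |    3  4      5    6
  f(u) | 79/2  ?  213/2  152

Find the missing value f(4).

69

The 3 known points determine the degree-2 polynomial uniquely.
Write f(u) = au^2 + bu + c. Substituting each data point gives a linear system:
  9a + 3b + c = 79/2
  25a + 5b + c = 213/2
  36a + 6b + c = 152
Solving the system yields a = 4, b = 3/2, c = -1.
So f(u) = 4u² + (3/2)u - 1.
Then f(4) = 69.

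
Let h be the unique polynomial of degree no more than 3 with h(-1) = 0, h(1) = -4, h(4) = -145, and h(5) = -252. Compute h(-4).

-9

Using the Lagrange interpolation formula with nodes -1, 1, 4, 5:
  L_0(x) = (x - 1)(x - 4)(x - 5) / -60
  L_1(x) = (x + 1)(x - 4)(x - 5) / 24
  L_2(x) = (x + 1)(x - 1)(x - 5) / -15
  L_3(x) = (x + 1)(x - 1)(x - 4) / 24
Then h(x) = 0·L_0(x) - 4·L_1(x) - 145·L_2(x) - 252·L_3(x).
Expanding and collecting terms gives h(x) = -x^3 - 5x^2 - x + 3.
Evaluating at x = -4: h(-4) = -9.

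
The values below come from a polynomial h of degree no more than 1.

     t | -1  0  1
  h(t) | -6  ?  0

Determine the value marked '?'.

-3

The 2 known points determine the degree-1 polynomial uniquely.
Write h(t) = at + b. Substituting each data point gives a linear system:
  -a + b = -6
  a + b = 0
Solving the system yields a = 3, b = -3.
So h(t) = 3t - 3.
Then h(0) = -3.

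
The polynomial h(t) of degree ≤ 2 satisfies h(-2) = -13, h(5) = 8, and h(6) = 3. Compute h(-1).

Using the Lagrange interpolation formula with nodes -2, 5, 6:
  L_0(t) = (t - 5)(t - 6) / 56
  L_1(t) = (t + 2)(t - 6) / -7
  L_2(t) = (t + 2)(t - 5) / 8
Then h(t) = -13·L_0(t) + 8·L_1(t) + 3·L_2(t).
Expanding and collecting terms gives h(t) = -t^2 + 6t + 3.
Evaluating at t = -1: h(-1) = -4.

-4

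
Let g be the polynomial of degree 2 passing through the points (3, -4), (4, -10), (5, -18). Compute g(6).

-28

Write g(u) = au^2 + bu + c. Substituting each data point gives a linear system:
  9a + 3b + c = -4
  16a + 4b + c = -10
  25a + 5b + c = -18
Solving the system yields a = -1, b = 1, c = 2.
So g(u) = -u^2 + u + 2.
Then g(6) = -28.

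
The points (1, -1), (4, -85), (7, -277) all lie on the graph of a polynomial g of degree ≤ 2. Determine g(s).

Using the Lagrange interpolation formula with nodes 1, 4, 7:
  L_0(s) = (s - 4)(s - 7) / 18
  L_1(s) = (s - 1)(s - 7) / -9
  L_2(s) = (s - 1)(s - 4) / 18
Then g(s) = -1·L_0(s) - 85·L_1(s) - 277·L_2(s).
Expanding and collecting terms gives g(s) = -6s² + 2s + 3.
Check: g(4) = -85. ✓

g(s) = -6s^2 + 2s + 3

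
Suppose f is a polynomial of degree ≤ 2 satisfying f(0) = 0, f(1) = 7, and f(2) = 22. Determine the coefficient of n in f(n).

Write f(n) = an^2 + bn + c. Substituting each data point gives a linear system:
  c = 0
  a + b + c = 7
  4a + 2b + c = 22
Solving the system yields a = 4, b = 3, c = 0.
So f(n) = 4n^2 + 3n.
The coefficient of n is 3.

3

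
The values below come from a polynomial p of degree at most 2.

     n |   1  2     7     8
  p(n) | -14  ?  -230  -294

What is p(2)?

-30

The 3 known points determine the degree-2 polynomial uniquely.
Write p(n) = an^2 + bn + c. Substituting each data point gives a linear system:
  a + b + c = -14
  49a + 7b + c = -230
  64a + 8b + c = -294
Solving the system yields a = -4, b = -4, c = -6.
So p(n) = -4n^2 - 4n - 6.
Then p(2) = -30.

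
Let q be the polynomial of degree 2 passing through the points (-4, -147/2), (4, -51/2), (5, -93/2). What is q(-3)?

Write q(s) = as^2 + bs + c. Substituting each data point gives a linear system:
  16a - 4b + c = -147/2
  16a + 4b + c = -51/2
  25a + 5b + c = -93/2
Solving the system yields a = -3, b = 6, c = -3/2.
So q(s) = -3s² + 6s - 3/2.
Then q(-3) = -93/2.

-93/2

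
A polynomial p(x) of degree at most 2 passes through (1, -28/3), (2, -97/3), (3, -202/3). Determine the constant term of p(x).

Write p(x) = ax^2 + bx + c. Substituting each data point gives a linear system:
  a + b + c = -28/3
  4a + 2b + c = -97/3
  9a + 3b + c = -202/3
Solving the system yields a = -6, b = -5, c = 5/3.
So p(x) = -6x² - 5x + 5/3.
The constant term is 5/3.

5/3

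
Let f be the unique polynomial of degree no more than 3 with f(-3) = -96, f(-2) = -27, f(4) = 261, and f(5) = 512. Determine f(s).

f(s) = 4s^3 + s^2 - 2s - 3

Using the Lagrange interpolation formula with nodes -3, -2, 4, 5:
  L_0(s) = (s + 2)(s - 4)(s - 5) / -56
  L_1(s) = (s + 3)(s - 4)(s - 5) / 42
  L_2(s) = (s + 3)(s + 2)(s - 5) / -42
  L_3(s) = (s + 3)(s + 2)(s - 4) / 56
Then f(s) = -96·L_0(s) - 27·L_1(s) + 261·L_2(s) + 512·L_3(s).
Expanding and collecting terms gives f(s) = 4s^3 + s^2 - 2s - 3.
Check: f(-2) = -27. ✓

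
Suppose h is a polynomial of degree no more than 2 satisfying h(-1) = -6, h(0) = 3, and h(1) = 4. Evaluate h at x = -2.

-23

Using the Lagrange interpolation formula with nodes -1, 0, 1:
  L_0(x) = x(x - 1) / 2
  L_1(x) = (x + 1)(x - 1) / -1
  L_2(x) = (x + 1)x / 2
Then h(x) = -6·L_0(x) + 3·L_1(x) + 4·L_2(x).
Expanding and collecting terms gives h(x) = -4x^2 + 5x + 3.
Evaluating at x = -2: h(-2) = -23.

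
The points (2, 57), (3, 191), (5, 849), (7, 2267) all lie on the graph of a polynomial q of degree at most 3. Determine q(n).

q(n) = 6n^3 + 5n^2 - 5n - 1

Write q(n) = an^3 + bn^2 + cn + d. Substituting each data point gives a linear system:
  8a + 4b + 2c + d = 57
  27a + 9b + 3c + d = 191
  125a + 25b + 5c + d = 849
  343a + 49b + 7c + d = 2267
Solving the system yields a = 6, b = 5, c = -5, d = -1.
So q(n) = 6n³ + 5n² - 5n - 1.
Check: q(5) = 849. ✓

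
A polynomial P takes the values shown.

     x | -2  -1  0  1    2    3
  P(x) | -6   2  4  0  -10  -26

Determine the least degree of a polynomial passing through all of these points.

2

Forward differences of the values at x = -2, -1, 0, 1, 2, 3:
  P  : -6  2  4  0  -10  -26
  Δ  : 8  2  -4  -10  -16
  Δ^2: -6  -6  -6  -6
  Δ^3: 0  0  0
  Δ^4: 0  0
  Δ^5: 0
The second differences are constant (-6) and nonzero, while all higher differences vanish, so the minimal degree is 2.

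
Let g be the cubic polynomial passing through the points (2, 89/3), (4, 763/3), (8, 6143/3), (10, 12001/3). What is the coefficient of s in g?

Write g(s) = as^3 + bs^2 + cs + d. Substituting each data point gives a linear system:
  8a + 4b + 2c + d = 89/3
  64a + 16b + 4c + d = 763/3
  512a + 64b + 8c + d = 6143/3
  1000a + 100b + 10c + d = 12001/3
Solving the system yields a = 4, b = 0, c = 1/3, d = -3.
So g(s) = 4s³ + (1/3)s - 3.
The coefficient of s is 1/3.

1/3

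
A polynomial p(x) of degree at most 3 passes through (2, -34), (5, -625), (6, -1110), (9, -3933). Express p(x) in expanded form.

Write p(x) = ax^3 + bx^2 + cx + d. Substituting each data point gives a linear system:
  8a + 4b + 2c + d = -34
  125a + 25b + 5c + d = -625
  216a + 36b + 6c + d = -1110
  729a + 81b + 9c + d = -3933
Solving the system yields a = -6, b = 6, c = -5, d = 0.
So p(x) = -6x³ + 6x² - 5x.
Check: p(2) = -34. ✓

p(x) = -6x^3 + 6x^2 - 5x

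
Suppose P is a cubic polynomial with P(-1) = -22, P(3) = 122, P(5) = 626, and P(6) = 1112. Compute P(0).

-4

Using the Lagrange interpolation formula with nodes -1, 3, 5, 6:
  L_0(n) = (n - 3)(n - 5)(n - 6) / -168
  L_1(n) = (n + 1)(n - 5)(n - 6) / 24
  L_2(n) = (n + 1)(n - 3)(n - 6) / -12
  L_3(n) = (n + 1)(n - 3)(n - 5) / 21
Then P(n) = -22·L_0(n) + 122·L_1(n) + 626·L_2(n) + 1112·L_3(n).
Expanding and collecting terms gives P(n) = 6n^3 - 6n^2 + 6n - 4.
Evaluating at n = 0: P(0) = -4.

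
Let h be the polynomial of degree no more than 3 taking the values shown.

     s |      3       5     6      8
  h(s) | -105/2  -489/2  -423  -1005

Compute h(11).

-5241/2

Using the Lagrange interpolation formula with nodes 3, 5, 6, 8:
  L_0(s) = (s - 5)(s - 6)(s - 8) / -30
  L_1(s) = (s - 3)(s - 6)(s - 8) / 6
  L_2(s) = (s - 3)(s - 5)(s - 8) / -6
  L_3(s) = (s - 3)(s - 5)(s - 6) / 30
Then h(s) = -105/2·L_0(s) - 489/2·L_1(s) - 423·L_2(s) - 1005·L_3(s).
Expanding and collecting terms gives h(s) = -2s^3 + (1/2)s^2 - 2s + 3.
Evaluating at s = 11: h(11) = -5241/2.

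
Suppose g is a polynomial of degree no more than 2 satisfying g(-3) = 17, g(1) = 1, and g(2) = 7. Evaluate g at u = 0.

-1

Using the Lagrange interpolation formula with nodes -3, 1, 2:
  L_0(u) = (u - 1)(u - 2) / 20
  L_1(u) = (u + 3)(u - 2) / -4
  L_2(u) = (u + 3)(u - 1) / 5
Then g(u) = 17·L_0(u) + 1·L_1(u) + 7·L_2(u).
Expanding and collecting terms gives g(u) = 2u^2 - 1.
Evaluating at u = 0: g(0) = -1.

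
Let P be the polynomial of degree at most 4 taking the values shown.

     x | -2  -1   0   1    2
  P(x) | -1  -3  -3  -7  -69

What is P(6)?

-3657

Forward differences of the values at x = -2, -1, 0, 1, 2:
  P  : -1  -3  -3  -7  -69
  Δ  : -2  0  -4  -62
  Δ^2: 2  -4  -58
  Δ^3: -6  -54
  Δ^4: -48
The fourth differences are constant, confirming degree 4.
Interpolating (Newton forward form) and evaluating at x = 6 gives P(6) = -3657.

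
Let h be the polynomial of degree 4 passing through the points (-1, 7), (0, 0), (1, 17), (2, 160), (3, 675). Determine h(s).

h(s) = 6s^4 + 5s^3 + 6s^2

Write h(s) = as^4 + bs^3 + cs^2 + ds + e. Substituting each data point gives a linear system:
  a - b + c - d + e = 7
  e = 0
  a + b + c + d + e = 17
  16a + 8b + 4c + 2d + e = 160
  81a + 27b + 9c + 3d + e = 675
Solving the system yields a = 6, b = 5, c = 6, d = 0, e = 0.
So h(s) = 6s^4 + 5s^3 + 6s^2.
Check: h(2) = 160. ✓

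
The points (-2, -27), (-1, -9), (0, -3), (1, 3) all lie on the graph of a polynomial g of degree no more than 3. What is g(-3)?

Forward differences of the values at s = -2, -1, 0, 1:
  g  : -27  -9  -3  3
  Δ  : 18  6  6
  Δ^2: -12  0
  Δ^3: 12
The third differences are constant, confirming degree 3.
Interpolating (Newton forward form) and evaluating at s = -3 gives g(-3) = -69.

-69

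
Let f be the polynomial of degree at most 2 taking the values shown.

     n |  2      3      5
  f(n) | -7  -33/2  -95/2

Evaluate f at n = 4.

Using the Lagrange interpolation formula with nodes 2, 3, 5:
  L_0(n) = (n - 3)(n - 5) / 3
  L_1(n) = (n - 2)(n - 5) / -2
  L_2(n) = (n - 2)(n - 3) / 6
Then f(n) = -7·L_0(n) - 33/2·L_1(n) - 95/2·L_2(n).
Expanding and collecting terms gives f(n) = -2n^2 + (1/2)n.
Evaluating at n = 4: f(4) = -30.

-30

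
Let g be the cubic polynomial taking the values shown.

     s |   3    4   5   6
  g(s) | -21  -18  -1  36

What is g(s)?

g(s) = s^3 - 5s^2 + s - 6

Write g(s) = as^3 + bs^2 + cs + d. Substituting each data point gives a linear system:
  27a + 9b + 3c + d = -21
  64a + 16b + 4c + d = -18
  125a + 25b + 5c + d = -1
  216a + 36b + 6c + d = 36
Solving the system yields a = 1, b = -5, c = 1, d = -6.
So g(s) = s^3 - 5s^2 + s - 6.
Check: g(6) = 36. ✓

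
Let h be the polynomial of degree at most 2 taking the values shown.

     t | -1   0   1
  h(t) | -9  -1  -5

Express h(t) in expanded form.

Write h(t) = at^2 + bt + c. Substituting each data point gives a linear system:
  a - b + c = -9
  c = -1
  a + b + c = -5
Solving the system yields a = -6, b = 2, c = -1.
So h(t) = -6t² + 2t - 1.
Check: h(1) = -5. ✓

h(t) = -6t^2 + 2t - 1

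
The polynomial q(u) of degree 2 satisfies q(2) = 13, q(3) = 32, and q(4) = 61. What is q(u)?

Write q(u) = au^2 + bu + c. Substituting each data point gives a linear system:
  4a + 2b + c = 13
  9a + 3b + c = 32
  16a + 4b + c = 61
Solving the system yields a = 5, b = -6, c = 5.
So q(u) = 5u² - 6u + 5.
Check: q(2) = 13. ✓

q(u) = 5u^2 - 6u + 5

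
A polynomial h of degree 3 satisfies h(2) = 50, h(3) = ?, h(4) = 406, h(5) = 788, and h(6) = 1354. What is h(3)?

On equispaced nodes a degree-3 polynomial has vanishing fourth forward difference, so
  h(2) - 4·h(3) + 6·h(4) - 4·h(5) + h(6) = 0.
Substituting the known values and solving for h(3):
  -4·h(3) = -688
  h(3) = 172.

172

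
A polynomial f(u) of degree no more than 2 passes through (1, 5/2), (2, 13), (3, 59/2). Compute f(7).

Forward differences of the values at u = 1, 2, 3:
  f  : 5/2  13  59/2
  Δ  : 21/2  33/2
  Δ^2: 6
The second differences are constant, confirming degree 2.
Interpolating (Newton forward form) and evaluating at u = 7 gives f(7) = 311/2.

311/2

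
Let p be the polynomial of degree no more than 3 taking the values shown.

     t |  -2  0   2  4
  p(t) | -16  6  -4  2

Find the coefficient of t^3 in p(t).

1

Write p(t) = at^3 + bt^2 + ct + d. Substituting each data point gives a linear system:
  -8a + 4b - 2c + d = -16
  d = 6
  8a + 4b + 2c + d = -4
  64a + 16b + 4c + d = 2
Solving the system yields a = 1, b = -4, c = -1, d = 6.
So p(t) = t³ - 4t² - t + 6.
The leading coefficient is 1.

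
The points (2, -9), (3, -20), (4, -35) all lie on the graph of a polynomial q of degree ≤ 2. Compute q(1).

-2

Write q(u) = au^2 + bu + c. Substituting each data point gives a linear system:
  4a + 2b + c = -9
  9a + 3b + c = -20
  16a + 4b + c = -35
Solving the system yields a = -2, b = -1, c = 1.
So q(u) = -2u² - u + 1.
Then q(1) = -2.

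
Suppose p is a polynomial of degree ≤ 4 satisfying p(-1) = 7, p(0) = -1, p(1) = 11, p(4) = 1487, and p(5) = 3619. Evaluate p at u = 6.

7511

Using the Lagrange interpolation formula with nodes -1, 0, 1, 4, 5:
  L_0(u) = u(u - 1)(u - 4)(u - 5) / 60
  L_1(u) = (u + 1)(u - 1)(u - 4)(u - 5) / -20
  L_2(u) = (u + 1)u(u - 4)(u - 5) / 24
  L_3(u) = (u + 1)u(u - 1)(u - 5) / -60
  L_4(u) = (u + 1)u(u - 1)(u - 4) / 120
Then p(u) = 7·L_0(u) - 1·L_1(u) + 11·L_2(u) + 1487·L_3(u) + 3619·L_4(u).
Expanding and collecting terms gives p(u) = 6u^4 - 2u^3 + 4u^2 + 4u - 1.
Evaluating at u = 6: p(6) = 7511.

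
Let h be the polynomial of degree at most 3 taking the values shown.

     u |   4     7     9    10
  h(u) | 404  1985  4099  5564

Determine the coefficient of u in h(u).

-4

Write h(u) = au^3 + bu^2 + cu + d. Substituting each data point gives a linear system:
  64a + 16b + 4c + d = 404
  343a + 49b + 7c + d = 1985
  729a + 81b + 9c + d = 4099
  1000a + 100b + 10c + d = 5564
Solving the system yields a = 5, b = 6, c = -4, d = 4.
So h(u) = 5u³ + 6u² - 4u + 4.
The coefficient of u is -4.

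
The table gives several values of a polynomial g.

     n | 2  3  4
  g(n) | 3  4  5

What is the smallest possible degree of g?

Forward differences of the values at n = 2, 3, 4:
  g  : 3  4  5
  Δ  : 1  1
  Δ^2: 0
The first differences are constant (1) and nonzero, while all higher differences vanish, so the minimal degree is 1.

1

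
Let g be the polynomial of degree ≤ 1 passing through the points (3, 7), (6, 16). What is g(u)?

g(u) = 3u - 2

Using the Lagrange interpolation formula with nodes 3, 6:
  L_0(u) = (u - 6) / -3
  L_1(u) = (u - 3) / 3
Then g(u) = 7·L_0(u) + 16·L_1(u).
Expanding and collecting terms gives g(u) = 3u - 2.
Check: g(6) = 16. ✓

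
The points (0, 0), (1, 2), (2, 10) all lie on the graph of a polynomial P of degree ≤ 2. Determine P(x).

Write P(x) = ax^2 + bx + c. Substituting each data point gives a linear system:
  c = 0
  a + b + c = 2
  4a + 2b + c = 10
Solving the system yields a = 3, b = -1, c = 0.
So P(x) = 3x^2 - x.
Check: P(0) = 0. ✓

P(x) = 3x^2 - x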